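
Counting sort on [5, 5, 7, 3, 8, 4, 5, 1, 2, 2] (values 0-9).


Input: [5, 5, 7, 3, 8, 4, 5, 1, 2, 2]
Counts: [0, 1, 2, 1, 1, 3, 0, 1, 1, 0]

Sorted: [1, 2, 2, 3, 4, 5, 5, 5, 7, 8]


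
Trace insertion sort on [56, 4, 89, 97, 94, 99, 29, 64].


Initial: [56, 4, 89, 97, 94, 99, 29, 64]
Insert 4: [4, 56, 89, 97, 94, 99, 29, 64]
Insert 89: [4, 56, 89, 97, 94, 99, 29, 64]
Insert 97: [4, 56, 89, 97, 94, 99, 29, 64]
Insert 94: [4, 56, 89, 94, 97, 99, 29, 64]
Insert 99: [4, 56, 89, 94, 97, 99, 29, 64]
Insert 29: [4, 29, 56, 89, 94, 97, 99, 64]
Insert 64: [4, 29, 56, 64, 89, 94, 97, 99]

Sorted: [4, 29, 56, 64, 89, 94, 97, 99]


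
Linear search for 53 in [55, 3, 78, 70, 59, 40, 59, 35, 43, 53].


i=0: 55!=53
i=1: 3!=53
i=2: 78!=53
i=3: 70!=53
i=4: 59!=53
i=5: 40!=53
i=6: 59!=53
i=7: 35!=53
i=8: 43!=53
i=9: 53==53 found!

Found at 9, 10 comps


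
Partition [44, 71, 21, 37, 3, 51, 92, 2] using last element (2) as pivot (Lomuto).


Pivot: 2
Place pivot at 0: [2, 71, 21, 37, 3, 51, 92, 44]

Partitioned: [2, 71, 21, 37, 3, 51, 92, 44]


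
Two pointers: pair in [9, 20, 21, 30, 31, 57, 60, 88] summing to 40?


lo=0(9)+hi=7(88)=97
lo=0(9)+hi=6(60)=69
lo=0(9)+hi=5(57)=66
lo=0(9)+hi=4(31)=40

Yes: 9+31=40


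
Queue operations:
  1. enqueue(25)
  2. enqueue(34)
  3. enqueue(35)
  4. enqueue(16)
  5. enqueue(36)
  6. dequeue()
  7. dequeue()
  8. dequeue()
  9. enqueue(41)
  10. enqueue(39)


enqueue(25) -> [25]
enqueue(34) -> [25, 34]
enqueue(35) -> [25, 34, 35]
enqueue(16) -> [25, 34, 35, 16]
enqueue(36) -> [25, 34, 35, 16, 36]
dequeue()->25, [34, 35, 16, 36]
dequeue()->34, [35, 16, 36]
dequeue()->35, [16, 36]
enqueue(41) -> [16, 36, 41]
enqueue(39) -> [16, 36, 41, 39]

Final queue: [16, 36, 41, 39]


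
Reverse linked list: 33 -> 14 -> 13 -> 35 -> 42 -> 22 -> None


Step 1: curr=33, set curr.next=prev(None) | reversed so far: 33
Step 2: curr=14, set curr.next=prev(33) | reversed so far: 14 -> 33
Step 3: curr=13, set curr.next=prev(14) | reversed so far: 13 -> 14 -> 33
Step 4: curr=35, set curr.next=prev(13) | reversed so far: 35 -> 13 -> 14 -> 33
Step 5: curr=42, set curr.next=prev(35) | reversed so far: 42 -> 35 -> 13 -> 14 -> 33
Step 6: curr=22, set curr.next=prev(42) | reversed so far: 22 -> 42 -> 35 -> 13 -> 14 -> 33

22 -> 42 -> 35 -> 13 -> 14 -> 33 -> None


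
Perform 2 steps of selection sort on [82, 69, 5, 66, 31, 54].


Initial: [82, 69, 5, 66, 31, 54]
Step 1: min=5 at 2
  Swap: [5, 69, 82, 66, 31, 54]
Step 2: min=31 at 4
  Swap: [5, 31, 82, 66, 69, 54]

After 2 steps: [5, 31, 82, 66, 69, 54]


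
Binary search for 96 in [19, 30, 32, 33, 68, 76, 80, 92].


Step 1: lo=0, hi=7, mid=3, val=33
Step 2: lo=4, hi=7, mid=5, val=76
Step 3: lo=6, hi=7, mid=6, val=80
Step 4: lo=7, hi=7, mid=7, val=92

Not found


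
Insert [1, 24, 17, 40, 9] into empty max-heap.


Insert 1: [1]
Insert 24: [24, 1]
Insert 17: [24, 1, 17]
Insert 40: [40, 24, 17, 1]
Insert 9: [40, 24, 17, 1, 9]

Final heap: [40, 24, 17, 1, 9]


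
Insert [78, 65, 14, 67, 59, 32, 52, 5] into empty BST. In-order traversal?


Insert 78: root
Insert 65: L from 78
Insert 14: L from 78 -> L from 65
Insert 67: L from 78 -> R from 65
Insert 59: L from 78 -> L from 65 -> R from 14
Insert 32: L from 78 -> L from 65 -> R from 14 -> L from 59
Insert 52: L from 78 -> L from 65 -> R from 14 -> L from 59 -> R from 32
Insert 5: L from 78 -> L from 65 -> L from 14

In-order: [5, 14, 32, 52, 59, 65, 67, 78]


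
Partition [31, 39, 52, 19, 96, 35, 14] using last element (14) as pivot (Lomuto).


Pivot: 14
Place pivot at 0: [14, 39, 52, 19, 96, 35, 31]

Partitioned: [14, 39, 52, 19, 96, 35, 31]


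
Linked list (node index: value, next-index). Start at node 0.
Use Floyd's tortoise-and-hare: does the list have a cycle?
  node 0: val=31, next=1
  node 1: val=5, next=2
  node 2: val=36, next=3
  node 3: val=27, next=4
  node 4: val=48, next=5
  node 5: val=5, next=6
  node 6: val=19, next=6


Floyd's tortoise (slow, +1) and hare (fast, +2):
  init: slow=0, fast=0
  step 1: slow=1, fast=2
  step 2: slow=2, fast=4
  step 3: slow=3, fast=6
  step 4: slow=4, fast=6
  step 5: slow=5, fast=6
  step 6: slow=6, fast=6
  slow == fast at node 6: cycle detected

Cycle: yes


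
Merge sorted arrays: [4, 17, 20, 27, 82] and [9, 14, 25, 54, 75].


Take 4 from A
Take 9 from B
Take 14 from B
Take 17 from A
Take 20 from A
Take 25 from B
Take 27 from A
Take 54 from B
Take 75 from B

Merged: [4, 9, 14, 17, 20, 25, 27, 54, 75, 82]


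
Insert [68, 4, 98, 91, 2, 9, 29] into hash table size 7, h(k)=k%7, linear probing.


Insert 68: h=5 -> slot 5
Insert 4: h=4 -> slot 4
Insert 98: h=0 -> slot 0
Insert 91: h=0, 1 probes -> slot 1
Insert 2: h=2 -> slot 2
Insert 9: h=2, 1 probes -> slot 3
Insert 29: h=1, 5 probes -> slot 6

Table: [98, 91, 2, 9, 4, 68, 29]


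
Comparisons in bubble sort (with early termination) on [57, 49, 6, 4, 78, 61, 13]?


Algorithm: bubble sort (with early termination)
Input: [57, 49, 6, 4, 78, 61, 13]
Sorted: [4, 6, 13, 49, 57, 61, 78]

20


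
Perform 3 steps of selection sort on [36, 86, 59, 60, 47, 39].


Initial: [36, 86, 59, 60, 47, 39]
Step 1: min=36 at 0
  Swap: [36, 86, 59, 60, 47, 39]
Step 2: min=39 at 5
  Swap: [36, 39, 59, 60, 47, 86]
Step 3: min=47 at 4
  Swap: [36, 39, 47, 60, 59, 86]

After 3 steps: [36, 39, 47, 60, 59, 86]


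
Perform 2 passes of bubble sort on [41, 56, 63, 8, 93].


Initial: [41, 56, 63, 8, 93]
Pass 1: [41, 56, 8, 63, 93] (1 swaps)
Pass 2: [41, 8, 56, 63, 93] (1 swaps)

After 2 passes: [41, 8, 56, 63, 93]


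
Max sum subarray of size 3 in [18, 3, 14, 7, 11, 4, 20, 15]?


[0:3]: 35
[1:4]: 24
[2:5]: 32
[3:6]: 22
[4:7]: 35
[5:8]: 39

Max: 39 at [5:8]


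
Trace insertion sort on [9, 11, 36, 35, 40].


Initial: [9, 11, 36, 35, 40]
Insert 11: [9, 11, 36, 35, 40]
Insert 36: [9, 11, 36, 35, 40]
Insert 35: [9, 11, 35, 36, 40]
Insert 40: [9, 11, 35, 36, 40]

Sorted: [9, 11, 35, 36, 40]


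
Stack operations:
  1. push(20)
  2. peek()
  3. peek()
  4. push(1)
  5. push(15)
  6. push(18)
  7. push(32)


push(20) -> [20]
peek()->20
peek()->20
push(1) -> [20, 1]
push(15) -> [20, 1, 15]
push(18) -> [20, 1, 15, 18]
push(32) -> [20, 1, 15, 18, 32]

Final stack: [20, 1, 15, 18, 32]


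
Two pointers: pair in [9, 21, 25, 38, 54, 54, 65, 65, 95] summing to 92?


lo=0(9)+hi=8(95)=104
lo=0(9)+hi=7(65)=74
lo=1(21)+hi=7(65)=86
lo=2(25)+hi=7(65)=90
lo=3(38)+hi=7(65)=103
lo=3(38)+hi=6(65)=103
lo=3(38)+hi=5(54)=92

Yes: 38+54=92


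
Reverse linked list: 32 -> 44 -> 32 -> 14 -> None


Step 1: curr=32, set curr.next=prev(None) | reversed so far: 32
Step 2: curr=44, set curr.next=prev(32) | reversed so far: 44 -> 32
Step 3: curr=32, set curr.next=prev(44) | reversed so far: 32 -> 44 -> 32
Step 4: curr=14, set curr.next=prev(32) | reversed so far: 14 -> 32 -> 44 -> 32

14 -> 32 -> 44 -> 32 -> None


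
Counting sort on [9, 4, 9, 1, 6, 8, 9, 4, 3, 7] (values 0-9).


Input: [9, 4, 9, 1, 6, 8, 9, 4, 3, 7]
Counts: [0, 1, 0, 1, 2, 0, 1, 1, 1, 3]

Sorted: [1, 3, 4, 4, 6, 7, 8, 9, 9, 9]


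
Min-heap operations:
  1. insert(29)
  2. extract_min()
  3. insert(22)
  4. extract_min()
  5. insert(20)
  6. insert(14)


insert(29) -> [29]
extract_min()->29, []
insert(22) -> [22]
extract_min()->22, []
insert(20) -> [20]
insert(14) -> [14, 20]

Final heap: [14, 20]


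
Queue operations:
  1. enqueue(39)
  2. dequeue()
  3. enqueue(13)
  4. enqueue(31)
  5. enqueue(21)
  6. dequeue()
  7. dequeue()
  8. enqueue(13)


enqueue(39) -> [39]
dequeue()->39, []
enqueue(13) -> [13]
enqueue(31) -> [13, 31]
enqueue(21) -> [13, 31, 21]
dequeue()->13, [31, 21]
dequeue()->31, [21]
enqueue(13) -> [21, 13]

Final queue: [21, 13]


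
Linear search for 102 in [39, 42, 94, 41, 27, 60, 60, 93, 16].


i=0: 39!=102
i=1: 42!=102
i=2: 94!=102
i=3: 41!=102
i=4: 27!=102
i=5: 60!=102
i=6: 60!=102
i=7: 93!=102
i=8: 16!=102

Not found, 9 comps


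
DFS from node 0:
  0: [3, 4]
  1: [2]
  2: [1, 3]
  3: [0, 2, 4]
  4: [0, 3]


Visit 0, push [4, 3]
Visit 3, push [4, 2]
Visit 2, push [1]
Visit 1, push []
Visit 4, push []

DFS order: [0, 3, 2, 1, 4]


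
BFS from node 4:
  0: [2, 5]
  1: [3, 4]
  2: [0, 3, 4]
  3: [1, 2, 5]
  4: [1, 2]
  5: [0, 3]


Visit 4, enqueue [1, 2]
Visit 1, enqueue [3]
Visit 2, enqueue [0]
Visit 3, enqueue [5]
Visit 0, enqueue []
Visit 5, enqueue []

BFS order: [4, 1, 2, 3, 0, 5]


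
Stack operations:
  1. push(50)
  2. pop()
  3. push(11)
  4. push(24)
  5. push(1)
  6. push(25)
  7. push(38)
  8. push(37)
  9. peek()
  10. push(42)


push(50) -> [50]
pop()->50, []
push(11) -> [11]
push(24) -> [11, 24]
push(1) -> [11, 24, 1]
push(25) -> [11, 24, 1, 25]
push(38) -> [11, 24, 1, 25, 38]
push(37) -> [11, 24, 1, 25, 38, 37]
peek()->37
push(42) -> [11, 24, 1, 25, 38, 37, 42]

Final stack: [11, 24, 1, 25, 38, 37, 42]


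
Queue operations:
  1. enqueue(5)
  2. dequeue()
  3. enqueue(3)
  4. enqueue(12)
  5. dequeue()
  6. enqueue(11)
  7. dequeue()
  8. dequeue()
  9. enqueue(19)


enqueue(5) -> [5]
dequeue()->5, []
enqueue(3) -> [3]
enqueue(12) -> [3, 12]
dequeue()->3, [12]
enqueue(11) -> [12, 11]
dequeue()->12, [11]
dequeue()->11, []
enqueue(19) -> [19]

Final queue: [19]


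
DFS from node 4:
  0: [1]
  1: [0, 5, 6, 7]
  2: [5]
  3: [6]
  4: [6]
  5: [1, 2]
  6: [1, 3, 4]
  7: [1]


Visit 4, push [6]
Visit 6, push [3, 1]
Visit 1, push [7, 5, 0]
Visit 0, push []
Visit 5, push [2]
Visit 2, push []
Visit 7, push []
Visit 3, push []

DFS order: [4, 6, 1, 0, 5, 2, 7, 3]


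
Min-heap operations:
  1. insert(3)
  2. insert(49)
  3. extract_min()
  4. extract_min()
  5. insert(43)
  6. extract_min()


insert(3) -> [3]
insert(49) -> [3, 49]
extract_min()->3, [49]
extract_min()->49, []
insert(43) -> [43]
extract_min()->43, []

Final heap: []


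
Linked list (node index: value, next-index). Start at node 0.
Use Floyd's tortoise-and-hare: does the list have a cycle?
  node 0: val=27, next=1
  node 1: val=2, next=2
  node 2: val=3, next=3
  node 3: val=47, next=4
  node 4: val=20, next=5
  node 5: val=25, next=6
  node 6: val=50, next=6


Floyd's tortoise (slow, +1) and hare (fast, +2):
  init: slow=0, fast=0
  step 1: slow=1, fast=2
  step 2: slow=2, fast=4
  step 3: slow=3, fast=6
  step 4: slow=4, fast=6
  step 5: slow=5, fast=6
  step 6: slow=6, fast=6
  slow == fast at node 6: cycle detected

Cycle: yes


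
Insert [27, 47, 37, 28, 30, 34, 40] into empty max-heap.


Insert 27: [27]
Insert 47: [47, 27]
Insert 37: [47, 27, 37]
Insert 28: [47, 28, 37, 27]
Insert 30: [47, 30, 37, 27, 28]
Insert 34: [47, 30, 37, 27, 28, 34]
Insert 40: [47, 30, 40, 27, 28, 34, 37]

Final heap: [47, 30, 40, 27, 28, 34, 37]


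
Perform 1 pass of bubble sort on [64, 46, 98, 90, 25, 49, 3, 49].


Initial: [64, 46, 98, 90, 25, 49, 3, 49]
Pass 1: [46, 64, 90, 25, 49, 3, 49, 98] (6 swaps)

After 1 pass: [46, 64, 90, 25, 49, 3, 49, 98]


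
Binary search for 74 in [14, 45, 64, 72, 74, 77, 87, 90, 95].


Step 1: lo=0, hi=8, mid=4, val=74

Found at index 4


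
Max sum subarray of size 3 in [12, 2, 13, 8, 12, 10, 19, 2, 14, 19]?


[0:3]: 27
[1:4]: 23
[2:5]: 33
[3:6]: 30
[4:7]: 41
[5:8]: 31
[6:9]: 35
[7:10]: 35

Max: 41 at [4:7]


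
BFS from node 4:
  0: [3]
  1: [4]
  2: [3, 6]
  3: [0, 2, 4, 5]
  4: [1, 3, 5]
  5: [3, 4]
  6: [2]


Visit 4, enqueue [1, 3, 5]
Visit 1, enqueue []
Visit 3, enqueue [0, 2]
Visit 5, enqueue []
Visit 0, enqueue []
Visit 2, enqueue [6]
Visit 6, enqueue []

BFS order: [4, 1, 3, 5, 0, 2, 6]


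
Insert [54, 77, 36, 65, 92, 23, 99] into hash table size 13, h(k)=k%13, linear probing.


Insert 54: h=2 -> slot 2
Insert 77: h=12 -> slot 12
Insert 36: h=10 -> slot 10
Insert 65: h=0 -> slot 0
Insert 92: h=1 -> slot 1
Insert 23: h=10, 1 probes -> slot 11
Insert 99: h=8 -> slot 8

Table: [65, 92, 54, None, None, None, None, None, 99, None, 36, 23, 77]


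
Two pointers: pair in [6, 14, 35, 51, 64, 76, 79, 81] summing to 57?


lo=0(6)+hi=7(81)=87
lo=0(6)+hi=6(79)=85
lo=0(6)+hi=5(76)=82
lo=0(6)+hi=4(64)=70
lo=0(6)+hi=3(51)=57

Yes: 6+51=57


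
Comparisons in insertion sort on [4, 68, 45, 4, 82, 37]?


Algorithm: insertion sort
Input: [4, 68, 45, 4, 82, 37]
Sorted: [4, 4, 37, 45, 68, 82]

11


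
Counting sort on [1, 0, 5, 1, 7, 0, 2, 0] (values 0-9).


Input: [1, 0, 5, 1, 7, 0, 2, 0]
Counts: [3, 2, 1, 0, 0, 1, 0, 1, 0, 0]

Sorted: [0, 0, 0, 1, 1, 2, 5, 7]


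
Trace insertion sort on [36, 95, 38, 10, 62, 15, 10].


Initial: [36, 95, 38, 10, 62, 15, 10]
Insert 95: [36, 95, 38, 10, 62, 15, 10]
Insert 38: [36, 38, 95, 10, 62, 15, 10]
Insert 10: [10, 36, 38, 95, 62, 15, 10]
Insert 62: [10, 36, 38, 62, 95, 15, 10]
Insert 15: [10, 15, 36, 38, 62, 95, 10]
Insert 10: [10, 10, 15, 36, 38, 62, 95]

Sorted: [10, 10, 15, 36, 38, 62, 95]


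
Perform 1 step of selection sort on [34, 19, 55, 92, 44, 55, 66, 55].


Initial: [34, 19, 55, 92, 44, 55, 66, 55]
Step 1: min=19 at 1
  Swap: [19, 34, 55, 92, 44, 55, 66, 55]

After 1 step: [19, 34, 55, 92, 44, 55, 66, 55]


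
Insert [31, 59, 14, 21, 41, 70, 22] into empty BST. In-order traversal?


Insert 31: root
Insert 59: R from 31
Insert 14: L from 31
Insert 21: L from 31 -> R from 14
Insert 41: R from 31 -> L from 59
Insert 70: R from 31 -> R from 59
Insert 22: L from 31 -> R from 14 -> R from 21

In-order: [14, 21, 22, 31, 41, 59, 70]


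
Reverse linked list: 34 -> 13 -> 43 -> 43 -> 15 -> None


Step 1: curr=34, set curr.next=prev(None) | reversed so far: 34
Step 2: curr=13, set curr.next=prev(34) | reversed so far: 13 -> 34
Step 3: curr=43, set curr.next=prev(13) | reversed so far: 43 -> 13 -> 34
Step 4: curr=43, set curr.next=prev(43) | reversed so far: 43 -> 43 -> 13 -> 34
Step 5: curr=15, set curr.next=prev(43) | reversed so far: 15 -> 43 -> 43 -> 13 -> 34

15 -> 43 -> 43 -> 13 -> 34 -> None


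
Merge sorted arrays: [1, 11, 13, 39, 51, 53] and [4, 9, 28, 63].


Take 1 from A
Take 4 from B
Take 9 from B
Take 11 from A
Take 13 from A
Take 28 from B
Take 39 from A
Take 51 from A
Take 53 from A

Merged: [1, 4, 9, 11, 13, 28, 39, 51, 53, 63]


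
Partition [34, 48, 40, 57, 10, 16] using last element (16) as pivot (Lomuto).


Pivot: 16
  10 <= 16: swap -> [10, 48, 40, 57, 34, 16]
Place pivot at 1: [10, 16, 40, 57, 34, 48]

Partitioned: [10, 16, 40, 57, 34, 48]


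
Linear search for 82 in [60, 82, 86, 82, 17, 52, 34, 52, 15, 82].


i=0: 60!=82
i=1: 82==82 found!

Found at 1, 2 comps


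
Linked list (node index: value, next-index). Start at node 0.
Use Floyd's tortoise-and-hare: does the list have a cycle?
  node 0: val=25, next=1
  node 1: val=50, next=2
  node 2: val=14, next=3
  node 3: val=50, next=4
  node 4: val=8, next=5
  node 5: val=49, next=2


Floyd's tortoise (slow, +1) and hare (fast, +2):
  init: slow=0, fast=0
  step 1: slow=1, fast=2
  step 2: slow=2, fast=4
  step 3: slow=3, fast=2
  step 4: slow=4, fast=4
  slow == fast at node 4: cycle detected

Cycle: yes


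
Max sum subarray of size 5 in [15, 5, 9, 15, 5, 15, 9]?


[0:5]: 49
[1:6]: 49
[2:7]: 53

Max: 53 at [2:7]


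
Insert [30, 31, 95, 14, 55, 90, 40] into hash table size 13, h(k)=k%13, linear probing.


Insert 30: h=4 -> slot 4
Insert 31: h=5 -> slot 5
Insert 95: h=4, 2 probes -> slot 6
Insert 14: h=1 -> slot 1
Insert 55: h=3 -> slot 3
Insert 90: h=12 -> slot 12
Insert 40: h=1, 1 probes -> slot 2

Table: [None, 14, 40, 55, 30, 31, 95, None, None, None, None, None, 90]


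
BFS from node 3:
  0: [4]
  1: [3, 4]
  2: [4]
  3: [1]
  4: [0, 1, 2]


Visit 3, enqueue [1]
Visit 1, enqueue [4]
Visit 4, enqueue [0, 2]
Visit 0, enqueue []
Visit 2, enqueue []

BFS order: [3, 1, 4, 0, 2]


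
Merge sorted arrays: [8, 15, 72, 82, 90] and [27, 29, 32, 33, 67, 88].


Take 8 from A
Take 15 from A
Take 27 from B
Take 29 from B
Take 32 from B
Take 33 from B
Take 67 from B
Take 72 from A
Take 82 from A
Take 88 from B

Merged: [8, 15, 27, 29, 32, 33, 67, 72, 82, 88, 90]


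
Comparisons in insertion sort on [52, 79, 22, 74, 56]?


Algorithm: insertion sort
Input: [52, 79, 22, 74, 56]
Sorted: [22, 52, 56, 74, 79]

8


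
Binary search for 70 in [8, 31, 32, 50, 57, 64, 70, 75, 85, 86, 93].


Step 1: lo=0, hi=10, mid=5, val=64
Step 2: lo=6, hi=10, mid=8, val=85
Step 3: lo=6, hi=7, mid=6, val=70

Found at index 6


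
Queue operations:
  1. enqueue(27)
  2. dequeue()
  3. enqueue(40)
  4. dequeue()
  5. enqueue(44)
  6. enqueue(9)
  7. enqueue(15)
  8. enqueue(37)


enqueue(27) -> [27]
dequeue()->27, []
enqueue(40) -> [40]
dequeue()->40, []
enqueue(44) -> [44]
enqueue(9) -> [44, 9]
enqueue(15) -> [44, 9, 15]
enqueue(37) -> [44, 9, 15, 37]

Final queue: [44, 9, 15, 37]


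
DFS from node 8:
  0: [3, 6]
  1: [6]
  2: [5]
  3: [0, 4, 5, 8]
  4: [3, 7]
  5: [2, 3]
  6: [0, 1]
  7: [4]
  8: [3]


Visit 8, push [3]
Visit 3, push [5, 4, 0]
Visit 0, push [6]
Visit 6, push [1]
Visit 1, push []
Visit 4, push [7]
Visit 7, push []
Visit 5, push [2]
Visit 2, push []

DFS order: [8, 3, 0, 6, 1, 4, 7, 5, 2]


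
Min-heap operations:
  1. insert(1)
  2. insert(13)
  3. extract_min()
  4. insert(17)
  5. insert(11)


insert(1) -> [1]
insert(13) -> [1, 13]
extract_min()->1, [13]
insert(17) -> [13, 17]
insert(11) -> [11, 17, 13]

Final heap: [11, 17, 13]


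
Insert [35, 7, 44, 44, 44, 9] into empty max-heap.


Insert 35: [35]
Insert 7: [35, 7]
Insert 44: [44, 7, 35]
Insert 44: [44, 44, 35, 7]
Insert 44: [44, 44, 35, 7, 44]
Insert 9: [44, 44, 35, 7, 44, 9]

Final heap: [44, 44, 35, 7, 44, 9]


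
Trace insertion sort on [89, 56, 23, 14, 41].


Initial: [89, 56, 23, 14, 41]
Insert 56: [56, 89, 23, 14, 41]
Insert 23: [23, 56, 89, 14, 41]
Insert 14: [14, 23, 56, 89, 41]
Insert 41: [14, 23, 41, 56, 89]

Sorted: [14, 23, 41, 56, 89]


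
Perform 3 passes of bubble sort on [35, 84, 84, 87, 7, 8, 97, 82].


Initial: [35, 84, 84, 87, 7, 8, 97, 82]
Pass 1: [35, 84, 84, 7, 8, 87, 82, 97] (3 swaps)
Pass 2: [35, 84, 7, 8, 84, 82, 87, 97] (3 swaps)
Pass 3: [35, 7, 8, 84, 82, 84, 87, 97] (3 swaps)

After 3 passes: [35, 7, 8, 84, 82, 84, 87, 97]


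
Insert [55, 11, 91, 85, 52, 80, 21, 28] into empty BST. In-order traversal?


Insert 55: root
Insert 11: L from 55
Insert 91: R from 55
Insert 85: R from 55 -> L from 91
Insert 52: L from 55 -> R from 11
Insert 80: R from 55 -> L from 91 -> L from 85
Insert 21: L from 55 -> R from 11 -> L from 52
Insert 28: L from 55 -> R from 11 -> L from 52 -> R from 21

In-order: [11, 21, 28, 52, 55, 80, 85, 91]


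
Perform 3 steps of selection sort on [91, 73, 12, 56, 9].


Initial: [91, 73, 12, 56, 9]
Step 1: min=9 at 4
  Swap: [9, 73, 12, 56, 91]
Step 2: min=12 at 2
  Swap: [9, 12, 73, 56, 91]
Step 3: min=56 at 3
  Swap: [9, 12, 56, 73, 91]

After 3 steps: [9, 12, 56, 73, 91]


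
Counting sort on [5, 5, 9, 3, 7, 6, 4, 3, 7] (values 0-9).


Input: [5, 5, 9, 3, 7, 6, 4, 3, 7]
Counts: [0, 0, 0, 2, 1, 2, 1, 2, 0, 1]

Sorted: [3, 3, 4, 5, 5, 6, 7, 7, 9]


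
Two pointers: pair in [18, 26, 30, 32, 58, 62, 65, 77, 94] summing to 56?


lo=0(18)+hi=8(94)=112
lo=0(18)+hi=7(77)=95
lo=0(18)+hi=6(65)=83
lo=0(18)+hi=5(62)=80
lo=0(18)+hi=4(58)=76
lo=0(18)+hi=3(32)=50
lo=1(26)+hi=3(32)=58
lo=1(26)+hi=2(30)=56

Yes: 26+30=56


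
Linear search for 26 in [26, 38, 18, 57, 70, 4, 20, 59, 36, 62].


i=0: 26==26 found!

Found at 0, 1 comps


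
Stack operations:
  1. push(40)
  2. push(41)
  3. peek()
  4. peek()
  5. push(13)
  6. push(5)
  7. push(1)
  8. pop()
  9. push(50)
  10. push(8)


push(40) -> [40]
push(41) -> [40, 41]
peek()->41
peek()->41
push(13) -> [40, 41, 13]
push(5) -> [40, 41, 13, 5]
push(1) -> [40, 41, 13, 5, 1]
pop()->1, [40, 41, 13, 5]
push(50) -> [40, 41, 13, 5, 50]
push(8) -> [40, 41, 13, 5, 50, 8]

Final stack: [40, 41, 13, 5, 50, 8]


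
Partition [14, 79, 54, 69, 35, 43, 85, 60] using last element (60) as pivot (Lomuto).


Pivot: 60
  14 <= 60: advance i (no swap)
  54 <= 60: swap -> [14, 54, 79, 69, 35, 43, 85, 60]
  35 <= 60: swap -> [14, 54, 35, 69, 79, 43, 85, 60]
  43 <= 60: swap -> [14, 54, 35, 43, 79, 69, 85, 60]
Place pivot at 4: [14, 54, 35, 43, 60, 69, 85, 79]

Partitioned: [14, 54, 35, 43, 60, 69, 85, 79]


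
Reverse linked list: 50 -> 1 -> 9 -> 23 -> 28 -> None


Step 1: curr=50, set curr.next=prev(None) | reversed so far: 50
Step 2: curr=1, set curr.next=prev(50) | reversed so far: 1 -> 50
Step 3: curr=9, set curr.next=prev(1) | reversed so far: 9 -> 1 -> 50
Step 4: curr=23, set curr.next=prev(9) | reversed so far: 23 -> 9 -> 1 -> 50
Step 5: curr=28, set curr.next=prev(23) | reversed so far: 28 -> 23 -> 9 -> 1 -> 50

28 -> 23 -> 9 -> 1 -> 50 -> None


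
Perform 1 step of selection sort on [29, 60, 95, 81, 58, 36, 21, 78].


Initial: [29, 60, 95, 81, 58, 36, 21, 78]
Step 1: min=21 at 6
  Swap: [21, 60, 95, 81, 58, 36, 29, 78]

After 1 step: [21, 60, 95, 81, 58, 36, 29, 78]


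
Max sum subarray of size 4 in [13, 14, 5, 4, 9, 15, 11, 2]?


[0:4]: 36
[1:5]: 32
[2:6]: 33
[3:7]: 39
[4:8]: 37

Max: 39 at [3:7]


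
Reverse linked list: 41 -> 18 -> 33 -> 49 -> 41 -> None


Step 1: curr=41, set curr.next=prev(None) | reversed so far: 41
Step 2: curr=18, set curr.next=prev(41) | reversed so far: 18 -> 41
Step 3: curr=33, set curr.next=prev(18) | reversed so far: 33 -> 18 -> 41
Step 4: curr=49, set curr.next=prev(33) | reversed so far: 49 -> 33 -> 18 -> 41
Step 5: curr=41, set curr.next=prev(49) | reversed so far: 41 -> 49 -> 33 -> 18 -> 41

41 -> 49 -> 33 -> 18 -> 41 -> None


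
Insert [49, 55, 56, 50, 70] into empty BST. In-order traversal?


Insert 49: root
Insert 55: R from 49
Insert 56: R from 49 -> R from 55
Insert 50: R from 49 -> L from 55
Insert 70: R from 49 -> R from 55 -> R from 56

In-order: [49, 50, 55, 56, 70]


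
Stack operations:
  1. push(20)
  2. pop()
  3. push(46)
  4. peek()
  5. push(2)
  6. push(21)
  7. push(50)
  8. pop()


push(20) -> [20]
pop()->20, []
push(46) -> [46]
peek()->46
push(2) -> [46, 2]
push(21) -> [46, 2, 21]
push(50) -> [46, 2, 21, 50]
pop()->50, [46, 2, 21]

Final stack: [46, 2, 21]


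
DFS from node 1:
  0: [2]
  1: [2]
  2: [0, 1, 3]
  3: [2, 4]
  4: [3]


Visit 1, push [2]
Visit 2, push [3, 0]
Visit 0, push []
Visit 3, push [4]
Visit 4, push []

DFS order: [1, 2, 0, 3, 4]


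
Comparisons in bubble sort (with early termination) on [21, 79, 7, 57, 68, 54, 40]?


Algorithm: bubble sort (with early termination)
Input: [21, 79, 7, 57, 68, 54, 40]
Sorted: [7, 21, 40, 54, 57, 68, 79]

20


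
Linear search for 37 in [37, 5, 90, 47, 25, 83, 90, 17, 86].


i=0: 37==37 found!

Found at 0, 1 comps


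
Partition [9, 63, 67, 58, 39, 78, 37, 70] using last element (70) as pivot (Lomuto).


Pivot: 70
  9 <= 70: advance i (no swap)
  63 <= 70: advance i (no swap)
  67 <= 70: advance i (no swap)
  58 <= 70: advance i (no swap)
  39 <= 70: advance i (no swap)
  37 <= 70: swap -> [9, 63, 67, 58, 39, 37, 78, 70]
Place pivot at 6: [9, 63, 67, 58, 39, 37, 70, 78]

Partitioned: [9, 63, 67, 58, 39, 37, 70, 78]


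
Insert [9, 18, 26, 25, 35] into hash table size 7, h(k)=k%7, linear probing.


Insert 9: h=2 -> slot 2
Insert 18: h=4 -> slot 4
Insert 26: h=5 -> slot 5
Insert 25: h=4, 2 probes -> slot 6
Insert 35: h=0 -> slot 0

Table: [35, None, 9, None, 18, 26, 25]


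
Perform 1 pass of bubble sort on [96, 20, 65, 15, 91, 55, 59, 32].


Initial: [96, 20, 65, 15, 91, 55, 59, 32]
Pass 1: [20, 65, 15, 91, 55, 59, 32, 96] (7 swaps)

After 1 pass: [20, 65, 15, 91, 55, 59, 32, 96]


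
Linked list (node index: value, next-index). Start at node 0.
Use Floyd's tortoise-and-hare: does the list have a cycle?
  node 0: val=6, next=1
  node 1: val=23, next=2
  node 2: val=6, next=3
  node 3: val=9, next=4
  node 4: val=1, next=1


Floyd's tortoise (slow, +1) and hare (fast, +2):
  init: slow=0, fast=0
  step 1: slow=1, fast=2
  step 2: slow=2, fast=4
  step 3: slow=3, fast=2
  step 4: slow=4, fast=4
  slow == fast at node 4: cycle detected

Cycle: yes


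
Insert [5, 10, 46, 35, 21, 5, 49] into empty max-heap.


Insert 5: [5]
Insert 10: [10, 5]
Insert 46: [46, 5, 10]
Insert 35: [46, 35, 10, 5]
Insert 21: [46, 35, 10, 5, 21]
Insert 5: [46, 35, 10, 5, 21, 5]
Insert 49: [49, 35, 46, 5, 21, 5, 10]

Final heap: [49, 35, 46, 5, 21, 5, 10]


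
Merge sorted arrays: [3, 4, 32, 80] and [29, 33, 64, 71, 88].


Take 3 from A
Take 4 from A
Take 29 from B
Take 32 from A
Take 33 from B
Take 64 from B
Take 71 from B
Take 80 from A

Merged: [3, 4, 29, 32, 33, 64, 71, 80, 88]


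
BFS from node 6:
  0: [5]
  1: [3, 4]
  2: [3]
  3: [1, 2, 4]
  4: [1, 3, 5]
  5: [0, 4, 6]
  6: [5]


Visit 6, enqueue [5]
Visit 5, enqueue [0, 4]
Visit 0, enqueue []
Visit 4, enqueue [1, 3]
Visit 1, enqueue []
Visit 3, enqueue [2]
Visit 2, enqueue []

BFS order: [6, 5, 0, 4, 1, 3, 2]


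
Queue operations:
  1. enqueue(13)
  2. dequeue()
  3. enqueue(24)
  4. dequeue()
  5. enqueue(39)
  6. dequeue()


enqueue(13) -> [13]
dequeue()->13, []
enqueue(24) -> [24]
dequeue()->24, []
enqueue(39) -> [39]
dequeue()->39, []

Final queue: []


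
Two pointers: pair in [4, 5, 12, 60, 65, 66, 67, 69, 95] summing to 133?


lo=0(4)+hi=8(95)=99
lo=1(5)+hi=8(95)=100
lo=2(12)+hi=8(95)=107
lo=3(60)+hi=8(95)=155
lo=3(60)+hi=7(69)=129
lo=4(65)+hi=7(69)=134
lo=4(65)+hi=6(67)=132
lo=5(66)+hi=6(67)=133

Yes: 66+67=133


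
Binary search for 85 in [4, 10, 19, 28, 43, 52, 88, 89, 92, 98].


Step 1: lo=0, hi=9, mid=4, val=43
Step 2: lo=5, hi=9, mid=7, val=89
Step 3: lo=5, hi=6, mid=5, val=52
Step 4: lo=6, hi=6, mid=6, val=88

Not found


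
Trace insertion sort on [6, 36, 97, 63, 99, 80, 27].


Initial: [6, 36, 97, 63, 99, 80, 27]
Insert 36: [6, 36, 97, 63, 99, 80, 27]
Insert 97: [6, 36, 97, 63, 99, 80, 27]
Insert 63: [6, 36, 63, 97, 99, 80, 27]
Insert 99: [6, 36, 63, 97, 99, 80, 27]
Insert 80: [6, 36, 63, 80, 97, 99, 27]
Insert 27: [6, 27, 36, 63, 80, 97, 99]

Sorted: [6, 27, 36, 63, 80, 97, 99]


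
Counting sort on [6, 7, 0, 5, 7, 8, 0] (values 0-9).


Input: [6, 7, 0, 5, 7, 8, 0]
Counts: [2, 0, 0, 0, 0, 1, 1, 2, 1, 0]

Sorted: [0, 0, 5, 6, 7, 7, 8]


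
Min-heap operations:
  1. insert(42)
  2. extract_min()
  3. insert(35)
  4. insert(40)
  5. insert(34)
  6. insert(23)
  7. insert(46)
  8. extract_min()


insert(42) -> [42]
extract_min()->42, []
insert(35) -> [35]
insert(40) -> [35, 40]
insert(34) -> [34, 40, 35]
insert(23) -> [23, 34, 35, 40]
insert(46) -> [23, 34, 35, 40, 46]
extract_min()->23, [34, 40, 35, 46]

Final heap: [34, 40, 35, 46]


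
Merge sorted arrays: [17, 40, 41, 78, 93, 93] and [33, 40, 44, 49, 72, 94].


Take 17 from A
Take 33 from B
Take 40 from A
Take 40 from B
Take 41 from A
Take 44 from B
Take 49 from B
Take 72 from B
Take 78 from A
Take 93 from A
Take 93 from A

Merged: [17, 33, 40, 40, 41, 44, 49, 72, 78, 93, 93, 94]


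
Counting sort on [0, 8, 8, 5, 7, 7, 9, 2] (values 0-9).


Input: [0, 8, 8, 5, 7, 7, 9, 2]
Counts: [1, 0, 1, 0, 0, 1, 0, 2, 2, 1]

Sorted: [0, 2, 5, 7, 7, 8, 8, 9]


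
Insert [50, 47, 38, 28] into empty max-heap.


Insert 50: [50]
Insert 47: [50, 47]
Insert 38: [50, 47, 38]
Insert 28: [50, 47, 38, 28]

Final heap: [50, 47, 38, 28]


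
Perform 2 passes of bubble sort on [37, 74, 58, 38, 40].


Initial: [37, 74, 58, 38, 40]
Pass 1: [37, 58, 38, 40, 74] (3 swaps)
Pass 2: [37, 38, 40, 58, 74] (2 swaps)

After 2 passes: [37, 38, 40, 58, 74]


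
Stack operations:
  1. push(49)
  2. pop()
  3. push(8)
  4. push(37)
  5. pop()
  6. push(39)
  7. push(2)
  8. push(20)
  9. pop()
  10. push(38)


push(49) -> [49]
pop()->49, []
push(8) -> [8]
push(37) -> [8, 37]
pop()->37, [8]
push(39) -> [8, 39]
push(2) -> [8, 39, 2]
push(20) -> [8, 39, 2, 20]
pop()->20, [8, 39, 2]
push(38) -> [8, 39, 2, 38]

Final stack: [8, 39, 2, 38]


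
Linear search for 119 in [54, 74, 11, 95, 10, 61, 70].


i=0: 54!=119
i=1: 74!=119
i=2: 11!=119
i=3: 95!=119
i=4: 10!=119
i=5: 61!=119
i=6: 70!=119

Not found, 7 comps


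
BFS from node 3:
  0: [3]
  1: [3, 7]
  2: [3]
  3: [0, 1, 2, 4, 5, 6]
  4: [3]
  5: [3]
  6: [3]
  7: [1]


Visit 3, enqueue [0, 1, 2, 4, 5, 6]
Visit 0, enqueue []
Visit 1, enqueue [7]
Visit 2, enqueue []
Visit 4, enqueue []
Visit 5, enqueue []
Visit 6, enqueue []
Visit 7, enqueue []

BFS order: [3, 0, 1, 2, 4, 5, 6, 7]


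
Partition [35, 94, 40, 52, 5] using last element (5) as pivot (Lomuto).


Pivot: 5
Place pivot at 0: [5, 94, 40, 52, 35]

Partitioned: [5, 94, 40, 52, 35]


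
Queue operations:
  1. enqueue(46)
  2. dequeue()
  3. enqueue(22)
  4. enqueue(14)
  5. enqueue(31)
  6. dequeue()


enqueue(46) -> [46]
dequeue()->46, []
enqueue(22) -> [22]
enqueue(14) -> [22, 14]
enqueue(31) -> [22, 14, 31]
dequeue()->22, [14, 31]

Final queue: [14, 31]


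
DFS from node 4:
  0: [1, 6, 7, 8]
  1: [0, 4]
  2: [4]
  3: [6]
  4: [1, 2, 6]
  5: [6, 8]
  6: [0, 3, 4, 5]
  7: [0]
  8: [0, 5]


Visit 4, push [6, 2, 1]
Visit 1, push [0]
Visit 0, push [8, 7, 6]
Visit 6, push [5, 3]
Visit 3, push []
Visit 5, push [8]
Visit 8, push []
Visit 7, push []
Visit 2, push []

DFS order: [4, 1, 0, 6, 3, 5, 8, 7, 2]


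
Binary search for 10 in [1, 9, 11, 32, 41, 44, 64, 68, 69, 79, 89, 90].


Step 1: lo=0, hi=11, mid=5, val=44
Step 2: lo=0, hi=4, mid=2, val=11
Step 3: lo=0, hi=1, mid=0, val=1
Step 4: lo=1, hi=1, mid=1, val=9

Not found


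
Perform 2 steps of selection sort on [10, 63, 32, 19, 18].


Initial: [10, 63, 32, 19, 18]
Step 1: min=10 at 0
  Swap: [10, 63, 32, 19, 18]
Step 2: min=18 at 4
  Swap: [10, 18, 32, 19, 63]

After 2 steps: [10, 18, 32, 19, 63]


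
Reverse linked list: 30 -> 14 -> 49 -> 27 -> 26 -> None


Step 1: curr=30, set curr.next=prev(None) | reversed so far: 30
Step 2: curr=14, set curr.next=prev(30) | reversed so far: 14 -> 30
Step 3: curr=49, set curr.next=prev(14) | reversed so far: 49 -> 14 -> 30
Step 4: curr=27, set curr.next=prev(49) | reversed so far: 27 -> 49 -> 14 -> 30
Step 5: curr=26, set curr.next=prev(27) | reversed so far: 26 -> 27 -> 49 -> 14 -> 30

26 -> 27 -> 49 -> 14 -> 30 -> None


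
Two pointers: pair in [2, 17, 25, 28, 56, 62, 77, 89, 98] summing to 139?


lo=0(2)+hi=8(98)=100
lo=1(17)+hi=8(98)=115
lo=2(25)+hi=8(98)=123
lo=3(28)+hi=8(98)=126
lo=4(56)+hi=8(98)=154
lo=4(56)+hi=7(89)=145
lo=4(56)+hi=6(77)=133
lo=5(62)+hi=6(77)=139

Yes: 62+77=139


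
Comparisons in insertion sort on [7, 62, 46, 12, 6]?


Algorithm: insertion sort
Input: [7, 62, 46, 12, 6]
Sorted: [6, 7, 12, 46, 62]

10


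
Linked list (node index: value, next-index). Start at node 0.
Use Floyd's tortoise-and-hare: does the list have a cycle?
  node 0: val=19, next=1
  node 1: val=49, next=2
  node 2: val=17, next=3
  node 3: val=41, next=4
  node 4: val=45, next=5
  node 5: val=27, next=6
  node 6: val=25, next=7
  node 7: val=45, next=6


Floyd's tortoise (slow, +1) and hare (fast, +2):
  init: slow=0, fast=0
  step 1: slow=1, fast=2
  step 2: slow=2, fast=4
  step 3: slow=3, fast=6
  step 4: slow=4, fast=6
  step 5: slow=5, fast=6
  step 6: slow=6, fast=6
  slow == fast at node 6: cycle detected

Cycle: yes


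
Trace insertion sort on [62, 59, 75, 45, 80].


Initial: [62, 59, 75, 45, 80]
Insert 59: [59, 62, 75, 45, 80]
Insert 75: [59, 62, 75, 45, 80]
Insert 45: [45, 59, 62, 75, 80]
Insert 80: [45, 59, 62, 75, 80]

Sorted: [45, 59, 62, 75, 80]


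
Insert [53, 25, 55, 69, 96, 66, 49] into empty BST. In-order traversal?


Insert 53: root
Insert 25: L from 53
Insert 55: R from 53
Insert 69: R from 53 -> R from 55
Insert 96: R from 53 -> R from 55 -> R from 69
Insert 66: R from 53 -> R from 55 -> L from 69
Insert 49: L from 53 -> R from 25

In-order: [25, 49, 53, 55, 66, 69, 96]


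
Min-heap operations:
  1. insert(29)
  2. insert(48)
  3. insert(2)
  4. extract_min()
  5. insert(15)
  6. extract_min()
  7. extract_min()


insert(29) -> [29]
insert(48) -> [29, 48]
insert(2) -> [2, 48, 29]
extract_min()->2, [29, 48]
insert(15) -> [15, 48, 29]
extract_min()->15, [29, 48]
extract_min()->29, [48]

Final heap: [48]


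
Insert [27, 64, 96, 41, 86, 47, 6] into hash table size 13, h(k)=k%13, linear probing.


Insert 27: h=1 -> slot 1
Insert 64: h=12 -> slot 12
Insert 96: h=5 -> slot 5
Insert 41: h=2 -> slot 2
Insert 86: h=8 -> slot 8
Insert 47: h=8, 1 probes -> slot 9
Insert 6: h=6 -> slot 6

Table: [None, 27, 41, None, None, 96, 6, None, 86, 47, None, None, 64]


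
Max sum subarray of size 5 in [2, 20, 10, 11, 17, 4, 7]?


[0:5]: 60
[1:6]: 62
[2:7]: 49

Max: 62 at [1:6]


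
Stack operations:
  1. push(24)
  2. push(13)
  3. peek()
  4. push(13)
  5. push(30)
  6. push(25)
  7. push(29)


push(24) -> [24]
push(13) -> [24, 13]
peek()->13
push(13) -> [24, 13, 13]
push(30) -> [24, 13, 13, 30]
push(25) -> [24, 13, 13, 30, 25]
push(29) -> [24, 13, 13, 30, 25, 29]

Final stack: [24, 13, 13, 30, 25, 29]


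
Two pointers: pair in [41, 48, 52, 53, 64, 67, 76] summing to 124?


lo=0(41)+hi=6(76)=117
lo=1(48)+hi=6(76)=124

Yes: 48+76=124


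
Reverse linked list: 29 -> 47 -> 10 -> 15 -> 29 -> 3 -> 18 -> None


Step 1: curr=29, set curr.next=prev(None) | reversed so far: 29
Step 2: curr=47, set curr.next=prev(29) | reversed so far: 47 -> 29
Step 3: curr=10, set curr.next=prev(47) | reversed so far: 10 -> 47 -> 29
Step 4: curr=15, set curr.next=prev(10) | reversed so far: 15 -> 10 -> 47 -> 29
Step 5: curr=29, set curr.next=prev(15) | reversed so far: 29 -> 15 -> 10 -> 47 -> 29
Step 6: curr=3, set curr.next=prev(29) | reversed so far: 3 -> 29 -> 15 -> 10 -> 47 -> 29
Step 7: curr=18, set curr.next=prev(3) | reversed so far: 18 -> 3 -> 29 -> 15 -> 10 -> 47 -> 29

18 -> 3 -> 29 -> 15 -> 10 -> 47 -> 29 -> None


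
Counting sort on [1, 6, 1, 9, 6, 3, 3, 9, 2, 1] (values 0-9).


Input: [1, 6, 1, 9, 6, 3, 3, 9, 2, 1]
Counts: [0, 3, 1, 2, 0, 0, 2, 0, 0, 2]

Sorted: [1, 1, 1, 2, 3, 3, 6, 6, 9, 9]


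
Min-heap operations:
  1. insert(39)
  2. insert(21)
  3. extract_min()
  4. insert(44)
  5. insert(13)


insert(39) -> [39]
insert(21) -> [21, 39]
extract_min()->21, [39]
insert(44) -> [39, 44]
insert(13) -> [13, 44, 39]

Final heap: [13, 44, 39]


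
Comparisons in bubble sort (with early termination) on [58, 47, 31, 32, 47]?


Algorithm: bubble sort (with early termination)
Input: [58, 47, 31, 32, 47]
Sorted: [31, 32, 47, 47, 58]

9


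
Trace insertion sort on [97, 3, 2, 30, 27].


Initial: [97, 3, 2, 30, 27]
Insert 3: [3, 97, 2, 30, 27]
Insert 2: [2, 3, 97, 30, 27]
Insert 30: [2, 3, 30, 97, 27]
Insert 27: [2, 3, 27, 30, 97]

Sorted: [2, 3, 27, 30, 97]


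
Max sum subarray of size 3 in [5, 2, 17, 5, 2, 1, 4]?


[0:3]: 24
[1:4]: 24
[2:5]: 24
[3:6]: 8
[4:7]: 7

Max: 24 at [0:3]


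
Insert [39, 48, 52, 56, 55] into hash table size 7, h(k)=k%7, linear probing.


Insert 39: h=4 -> slot 4
Insert 48: h=6 -> slot 6
Insert 52: h=3 -> slot 3
Insert 56: h=0 -> slot 0
Insert 55: h=6, 2 probes -> slot 1

Table: [56, 55, None, 52, 39, None, 48]


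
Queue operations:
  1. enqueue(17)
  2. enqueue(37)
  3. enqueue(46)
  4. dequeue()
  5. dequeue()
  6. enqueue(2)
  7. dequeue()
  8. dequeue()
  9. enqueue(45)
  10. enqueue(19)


enqueue(17) -> [17]
enqueue(37) -> [17, 37]
enqueue(46) -> [17, 37, 46]
dequeue()->17, [37, 46]
dequeue()->37, [46]
enqueue(2) -> [46, 2]
dequeue()->46, [2]
dequeue()->2, []
enqueue(45) -> [45]
enqueue(19) -> [45, 19]

Final queue: [45, 19]


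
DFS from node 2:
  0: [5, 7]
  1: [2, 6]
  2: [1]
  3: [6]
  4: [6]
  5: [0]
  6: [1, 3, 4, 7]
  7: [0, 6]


Visit 2, push [1]
Visit 1, push [6]
Visit 6, push [7, 4, 3]
Visit 3, push []
Visit 4, push []
Visit 7, push [0]
Visit 0, push [5]
Visit 5, push []

DFS order: [2, 1, 6, 3, 4, 7, 0, 5]


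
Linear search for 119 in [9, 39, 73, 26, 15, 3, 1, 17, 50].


i=0: 9!=119
i=1: 39!=119
i=2: 73!=119
i=3: 26!=119
i=4: 15!=119
i=5: 3!=119
i=6: 1!=119
i=7: 17!=119
i=8: 50!=119

Not found, 9 comps


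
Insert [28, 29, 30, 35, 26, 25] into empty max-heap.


Insert 28: [28]
Insert 29: [29, 28]
Insert 30: [30, 28, 29]
Insert 35: [35, 30, 29, 28]
Insert 26: [35, 30, 29, 28, 26]
Insert 25: [35, 30, 29, 28, 26, 25]

Final heap: [35, 30, 29, 28, 26, 25]


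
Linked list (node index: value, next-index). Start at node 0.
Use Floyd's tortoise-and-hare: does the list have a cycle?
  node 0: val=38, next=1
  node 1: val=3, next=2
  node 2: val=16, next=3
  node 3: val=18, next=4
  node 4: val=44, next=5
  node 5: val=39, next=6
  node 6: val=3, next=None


Floyd's tortoise (slow, +1) and hare (fast, +2):
  init: slow=0, fast=0
  step 1: slow=1, fast=2
  step 2: slow=2, fast=4
  step 3: slow=3, fast=6
  step 4: fast -> None, no cycle

Cycle: no


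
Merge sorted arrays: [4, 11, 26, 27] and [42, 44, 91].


Take 4 from A
Take 11 from A
Take 26 from A
Take 27 from A

Merged: [4, 11, 26, 27, 42, 44, 91]


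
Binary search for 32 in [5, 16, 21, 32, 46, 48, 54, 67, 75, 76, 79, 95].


Step 1: lo=0, hi=11, mid=5, val=48
Step 2: lo=0, hi=4, mid=2, val=21
Step 3: lo=3, hi=4, mid=3, val=32

Found at index 3


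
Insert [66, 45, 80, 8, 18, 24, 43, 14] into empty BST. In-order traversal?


Insert 66: root
Insert 45: L from 66
Insert 80: R from 66
Insert 8: L from 66 -> L from 45
Insert 18: L from 66 -> L from 45 -> R from 8
Insert 24: L from 66 -> L from 45 -> R from 8 -> R from 18
Insert 43: L from 66 -> L from 45 -> R from 8 -> R from 18 -> R from 24
Insert 14: L from 66 -> L from 45 -> R from 8 -> L from 18

In-order: [8, 14, 18, 24, 43, 45, 66, 80]


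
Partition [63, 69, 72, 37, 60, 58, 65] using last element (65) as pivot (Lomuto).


Pivot: 65
  63 <= 65: advance i (no swap)
  37 <= 65: swap -> [63, 37, 72, 69, 60, 58, 65]
  60 <= 65: swap -> [63, 37, 60, 69, 72, 58, 65]
  58 <= 65: swap -> [63, 37, 60, 58, 72, 69, 65]
Place pivot at 4: [63, 37, 60, 58, 65, 69, 72]

Partitioned: [63, 37, 60, 58, 65, 69, 72]


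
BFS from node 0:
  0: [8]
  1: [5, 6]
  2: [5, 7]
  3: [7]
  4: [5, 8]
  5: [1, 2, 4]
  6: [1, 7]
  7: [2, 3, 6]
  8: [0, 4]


Visit 0, enqueue [8]
Visit 8, enqueue [4]
Visit 4, enqueue [5]
Visit 5, enqueue [1, 2]
Visit 1, enqueue [6]
Visit 2, enqueue [7]
Visit 6, enqueue []
Visit 7, enqueue [3]
Visit 3, enqueue []

BFS order: [0, 8, 4, 5, 1, 2, 6, 7, 3]


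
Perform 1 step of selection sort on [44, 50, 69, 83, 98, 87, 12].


Initial: [44, 50, 69, 83, 98, 87, 12]
Step 1: min=12 at 6
  Swap: [12, 50, 69, 83, 98, 87, 44]

After 1 step: [12, 50, 69, 83, 98, 87, 44]


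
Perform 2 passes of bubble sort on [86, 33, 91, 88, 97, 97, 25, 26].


Initial: [86, 33, 91, 88, 97, 97, 25, 26]
Pass 1: [33, 86, 88, 91, 97, 25, 26, 97] (4 swaps)
Pass 2: [33, 86, 88, 91, 25, 26, 97, 97] (2 swaps)

After 2 passes: [33, 86, 88, 91, 25, 26, 97, 97]


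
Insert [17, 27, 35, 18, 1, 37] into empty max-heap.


Insert 17: [17]
Insert 27: [27, 17]
Insert 35: [35, 17, 27]
Insert 18: [35, 18, 27, 17]
Insert 1: [35, 18, 27, 17, 1]
Insert 37: [37, 18, 35, 17, 1, 27]

Final heap: [37, 18, 35, 17, 1, 27]


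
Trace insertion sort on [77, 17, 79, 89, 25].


Initial: [77, 17, 79, 89, 25]
Insert 17: [17, 77, 79, 89, 25]
Insert 79: [17, 77, 79, 89, 25]
Insert 89: [17, 77, 79, 89, 25]
Insert 25: [17, 25, 77, 79, 89]

Sorted: [17, 25, 77, 79, 89]


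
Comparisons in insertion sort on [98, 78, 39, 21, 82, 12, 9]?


Algorithm: insertion sort
Input: [98, 78, 39, 21, 82, 12, 9]
Sorted: [9, 12, 21, 39, 78, 82, 98]

19


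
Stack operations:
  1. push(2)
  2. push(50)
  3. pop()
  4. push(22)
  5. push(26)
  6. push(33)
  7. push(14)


push(2) -> [2]
push(50) -> [2, 50]
pop()->50, [2]
push(22) -> [2, 22]
push(26) -> [2, 22, 26]
push(33) -> [2, 22, 26, 33]
push(14) -> [2, 22, 26, 33, 14]

Final stack: [2, 22, 26, 33, 14]


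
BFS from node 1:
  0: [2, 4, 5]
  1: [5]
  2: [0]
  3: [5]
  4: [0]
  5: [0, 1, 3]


Visit 1, enqueue [5]
Visit 5, enqueue [0, 3]
Visit 0, enqueue [2, 4]
Visit 3, enqueue []
Visit 2, enqueue []
Visit 4, enqueue []

BFS order: [1, 5, 0, 3, 2, 4]
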